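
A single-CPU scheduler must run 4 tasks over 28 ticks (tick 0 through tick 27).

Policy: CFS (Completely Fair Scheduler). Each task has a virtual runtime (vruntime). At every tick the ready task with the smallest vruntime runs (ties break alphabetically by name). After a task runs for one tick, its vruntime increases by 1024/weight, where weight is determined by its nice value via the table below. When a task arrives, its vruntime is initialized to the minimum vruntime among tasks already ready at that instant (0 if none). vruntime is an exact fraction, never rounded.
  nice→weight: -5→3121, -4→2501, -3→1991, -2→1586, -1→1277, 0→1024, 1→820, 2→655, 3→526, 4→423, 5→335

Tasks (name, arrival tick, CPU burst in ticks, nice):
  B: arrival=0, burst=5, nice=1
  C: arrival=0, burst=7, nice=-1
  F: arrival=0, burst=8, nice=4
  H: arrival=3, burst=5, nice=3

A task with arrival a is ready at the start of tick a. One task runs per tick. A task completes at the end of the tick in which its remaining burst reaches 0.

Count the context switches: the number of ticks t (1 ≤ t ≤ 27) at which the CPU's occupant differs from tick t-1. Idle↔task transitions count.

context switches = 21

t=0: vr[B=0 C=0 F=0] → run B
t=1: vr[B=256/205 C=0 F=0] → run C
t=2: vr[B=256/205 C=1024/1277 F=0] → run F
t=3: vr[B=256/205 C=1024/1277 F=1024/423 H=1024/1277] → run C
t=4: vr[B=256/205 C=2048/1277 F=1024/423 H=1024/1277] → run H
t=5: vr[B=256/205 C=2048/1277 F=1024/423 H=923136/335851] → run B
t=6: vr[B=512/205 C=2048/1277 F=1024/423 H=923136/335851] → run C
t=7: vr[B=512/205 C=3072/1277 F=1024/423 H=923136/335851] → run C
t=8: vr[B=512/205 C=4096/1277 F=1024/423 H=923136/335851] → run F
t=9: vr[B=512/205 C=4096/1277 F=2048/423 H=923136/335851] → run B
t=10: vr[B=768/205 C=4096/1277 F=2048/423 H=923136/335851] → run H
t=11: vr[B=768/205 C=4096/1277 F=2048/423 H=1576960/335851] → run C
t=12: vr[B=768/205 C=5120/1277 F=2048/423 H=1576960/335851] → run B
t=13: vr[B=1024/205 C=5120/1277 F=2048/423 H=1576960/335851] → run C
t=14: vr[B=1024/205 C=6144/1277 F=2048/423 H=1576960/335851] → run H
t=15: vr[B=1024/205 C=6144/1277 F=2048/423 H=2230784/335851] → run C
t=16: vr[B=1024/205 F=2048/423 H=2230784/335851] → run F
t=17: vr[B=1024/205 F=1024/141 H=2230784/335851] → run B
t=18: vr[F=1024/141 H=2230784/335851] → run H
t=19: vr[F=1024/141 H=2884608/335851] → run F
t=20: vr[F=4096/423 H=2884608/335851] → run H
t=21: vr[F=4096/423] → run F
t=22: vr[F=5120/423] → run F
t=23: vr[F=2048/141] → run F
t=24: vr[F=7168/423] → run F
t=25: (idle)
t=26: (idle)
t=27: (idle)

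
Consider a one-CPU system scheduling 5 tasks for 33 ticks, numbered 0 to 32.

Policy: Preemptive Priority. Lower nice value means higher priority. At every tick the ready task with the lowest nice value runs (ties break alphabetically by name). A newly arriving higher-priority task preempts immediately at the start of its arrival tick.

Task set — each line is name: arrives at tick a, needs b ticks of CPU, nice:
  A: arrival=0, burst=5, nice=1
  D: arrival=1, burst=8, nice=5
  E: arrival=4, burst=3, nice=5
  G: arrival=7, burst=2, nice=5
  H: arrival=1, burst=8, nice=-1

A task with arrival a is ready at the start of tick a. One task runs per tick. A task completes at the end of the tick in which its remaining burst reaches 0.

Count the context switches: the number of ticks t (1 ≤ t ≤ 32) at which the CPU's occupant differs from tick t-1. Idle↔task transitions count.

context switches = 6

t=0: ready={A} → run A
t=1: ready={A,D,H} → run H
t=2: ready={A,D,H} → run H
t=3: ready={A,D,H} → run H
t=4: ready={A,D,E,H} → run H
t=5: ready={A,D,E,H} → run H
t=6: ready={A,D,E,H} → run H
t=7: ready={A,D,E,G,H} → run H
t=8: ready={A,D,E,G,H} → run H
t=9: ready={A,D,E,G} → run A
t=10: ready={A,D,E,G} → run A
t=11: ready={A,D,E,G} → run A
t=12: ready={A,D,E,G} → run A
t=13: ready={D,E,G} → run D
t=14: ready={D,E,G} → run D
t=15: ready={D,E,G} → run D
t=16: ready={D,E,G} → run D
t=17: ready={D,E,G} → run D
t=18: ready={D,E,G} → run D
t=19: ready={D,E,G} → run D
t=20: ready={D,E,G} → run D
t=21: ready={E,G} → run E
t=22: ready={E,G} → run E
t=23: ready={E,G} → run E
t=24: ready={G} → run G
t=25: ready={G} → run G
t=26: (idle)
t=27: (idle)
t=28: (idle)
t=29: (idle)
t=30: (idle)
t=31: (idle)
t=32: (idle)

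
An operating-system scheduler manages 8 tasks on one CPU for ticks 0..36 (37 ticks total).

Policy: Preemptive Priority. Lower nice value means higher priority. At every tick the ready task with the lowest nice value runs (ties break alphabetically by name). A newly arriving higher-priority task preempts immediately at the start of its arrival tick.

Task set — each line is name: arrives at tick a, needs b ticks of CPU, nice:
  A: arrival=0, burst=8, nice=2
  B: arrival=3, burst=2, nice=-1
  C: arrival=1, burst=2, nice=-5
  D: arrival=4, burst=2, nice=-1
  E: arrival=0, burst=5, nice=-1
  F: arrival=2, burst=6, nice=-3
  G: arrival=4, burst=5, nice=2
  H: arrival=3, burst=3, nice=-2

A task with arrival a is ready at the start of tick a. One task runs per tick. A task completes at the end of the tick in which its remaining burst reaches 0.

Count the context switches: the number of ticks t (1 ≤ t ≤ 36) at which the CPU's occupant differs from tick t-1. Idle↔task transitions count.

context switches = 9

t=0: ready={A,E} → run E
t=1: ready={A,C,E} → run C
t=2: ready={A,C,E,F} → run C
t=3: ready={A,B,E,F,H} → run F
t=4: ready={A,B,D,E,F,G,H} → run F
t=5: ready={A,B,D,E,F,G,H} → run F
t=6: ready={A,B,D,E,F,G,H} → run F
t=7: ready={A,B,D,E,F,G,H} → run F
t=8: ready={A,B,D,E,F,G,H} → run F
t=9: ready={A,B,D,E,G,H} → run H
t=10: ready={A,B,D,E,G,H} → run H
t=11: ready={A,B,D,E,G,H} → run H
t=12: ready={A,B,D,E,G} → run B
t=13: ready={A,B,D,E,G} → run B
t=14: ready={A,D,E,G} → run D
t=15: ready={A,D,E,G} → run D
t=16: ready={A,E,G} → run E
t=17: ready={A,E,G} → run E
t=18: ready={A,E,G} → run E
t=19: ready={A,E,G} → run E
t=20: ready={A,G} → run A
t=21: ready={A,G} → run A
t=22: ready={A,G} → run A
t=23: ready={A,G} → run A
t=24: ready={A,G} → run A
t=25: ready={A,G} → run A
t=26: ready={A,G} → run A
t=27: ready={A,G} → run A
t=28: ready={G} → run G
t=29: ready={G} → run G
t=30: ready={G} → run G
t=31: ready={G} → run G
t=32: ready={G} → run G
t=33: (idle)
t=34: (idle)
t=35: (idle)
t=36: (idle)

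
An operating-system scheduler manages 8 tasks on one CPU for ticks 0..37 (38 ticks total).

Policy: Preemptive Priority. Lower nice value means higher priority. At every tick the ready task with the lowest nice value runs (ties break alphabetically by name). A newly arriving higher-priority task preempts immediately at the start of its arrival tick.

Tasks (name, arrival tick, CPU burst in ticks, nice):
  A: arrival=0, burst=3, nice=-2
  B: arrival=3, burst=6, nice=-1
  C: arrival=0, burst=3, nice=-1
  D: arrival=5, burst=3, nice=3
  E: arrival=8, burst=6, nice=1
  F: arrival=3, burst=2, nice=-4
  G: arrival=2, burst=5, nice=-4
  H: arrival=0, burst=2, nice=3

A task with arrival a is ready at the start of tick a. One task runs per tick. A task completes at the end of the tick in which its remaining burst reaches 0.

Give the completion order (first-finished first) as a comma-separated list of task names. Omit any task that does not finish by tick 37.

completion order = F, G, A, B, C, E, D, H

t=0: ready={A,C,H} → run A
t=1: ready={A,C,H} → run A
t=2: ready={A,C,G,H} → run G
t=3: ready={A,B,C,F,G,H} → run F
t=4: ready={A,B,C,F,G,H} → run F
t=5: ready={A,B,C,D,G,H} → run G
t=6: ready={A,B,C,D,G,H} → run G
t=7: ready={A,B,C,D,G,H} → run G
t=8: ready={A,B,C,D,E,G,H} → run G
t=9: ready={A,B,C,D,E,H} → run A
t=10: ready={B,C,D,E,H} → run B
t=11: ready={B,C,D,E,H} → run B
t=12: ready={B,C,D,E,H} → run B
t=13: ready={B,C,D,E,H} → run B
t=14: ready={B,C,D,E,H} → run B
t=15: ready={B,C,D,E,H} → run B
t=16: ready={C,D,E,H} → run C
t=17: ready={C,D,E,H} → run C
t=18: ready={C,D,E,H} → run C
t=19: ready={D,E,H} → run E
t=20: ready={D,E,H} → run E
t=21: ready={D,E,H} → run E
t=22: ready={D,E,H} → run E
t=23: ready={D,E,H} → run E
t=24: ready={D,E,H} → run E
t=25: ready={D,H} → run D
t=26: ready={D,H} → run D
t=27: ready={D,H} → run D
t=28: ready={H} → run H
t=29: ready={H} → run H
t=30: (idle)
t=31: (idle)
t=32: (idle)
t=33: (idle)
t=34: (idle)
t=35: (idle)
t=36: (idle)
t=37: (idle)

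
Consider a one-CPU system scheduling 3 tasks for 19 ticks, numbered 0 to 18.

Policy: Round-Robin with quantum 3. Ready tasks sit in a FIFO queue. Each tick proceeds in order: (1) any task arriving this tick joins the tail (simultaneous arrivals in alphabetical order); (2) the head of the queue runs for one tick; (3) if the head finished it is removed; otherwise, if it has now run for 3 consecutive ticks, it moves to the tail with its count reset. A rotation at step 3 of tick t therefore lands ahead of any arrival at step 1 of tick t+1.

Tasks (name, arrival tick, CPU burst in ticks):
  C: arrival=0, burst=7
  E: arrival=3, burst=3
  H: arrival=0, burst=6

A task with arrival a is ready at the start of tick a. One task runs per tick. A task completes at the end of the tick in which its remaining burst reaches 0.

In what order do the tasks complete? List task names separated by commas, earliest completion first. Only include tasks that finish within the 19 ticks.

completion order = E, H, C

t=0: queue=[C,H] q_used=0 → run C
t=1: queue=[C,H] q_used=1 → run C
t=2: queue=[C,H] q_used=2 → run C
t=3: queue=[H,C,E] q_used=0 → run H
t=4: queue=[H,C,E] q_used=1 → run H
t=5: queue=[H,C,E] q_used=2 → run H
t=6: queue=[C,E,H] q_used=0 → run C
t=7: queue=[C,E,H] q_used=1 → run C
t=8: queue=[C,E,H] q_used=2 → run C
t=9: queue=[E,H,C] q_used=0 → run E
t=10: queue=[E,H,C] q_used=1 → run E
t=11: queue=[E,H,C] q_used=2 → run E
t=12: queue=[H,C] q_used=0 → run H
t=13: queue=[H,C] q_used=1 → run H
t=14: queue=[H,C] q_used=2 → run H
t=15: queue=[C] q_used=0 → run C
t=16: (idle)
t=17: (idle)
t=18: (idle)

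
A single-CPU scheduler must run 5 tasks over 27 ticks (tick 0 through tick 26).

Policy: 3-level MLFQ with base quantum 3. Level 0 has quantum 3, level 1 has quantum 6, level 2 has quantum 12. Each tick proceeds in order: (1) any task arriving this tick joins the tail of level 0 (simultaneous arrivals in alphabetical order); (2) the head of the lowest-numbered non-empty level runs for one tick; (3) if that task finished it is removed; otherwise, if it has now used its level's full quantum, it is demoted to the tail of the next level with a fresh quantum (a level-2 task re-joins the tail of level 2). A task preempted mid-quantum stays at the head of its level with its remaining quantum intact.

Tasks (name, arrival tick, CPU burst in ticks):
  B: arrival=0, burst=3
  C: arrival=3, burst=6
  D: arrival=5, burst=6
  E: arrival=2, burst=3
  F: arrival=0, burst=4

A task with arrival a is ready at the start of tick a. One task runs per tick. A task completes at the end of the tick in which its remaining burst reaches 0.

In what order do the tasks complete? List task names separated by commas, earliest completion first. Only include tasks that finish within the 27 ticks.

completion order = B, E, F, C, D

t=0: L0/L1/L2 = BF/-/- → run B
t=1: L0/L1/L2 = BF/-/- → run B
t=2: L0/L1/L2 = BFE/-/- → run B
t=3: L0/L1/L2 = FEC/-/- → run F
t=4: L0/L1/L2 = FEC/-/- → run F
t=5: L0/L1/L2 = FECD/-/- → run F
t=6: L0/L1/L2 = ECD/F/- → run E
t=7: L0/L1/L2 = ECD/F/- → run E
t=8: L0/L1/L2 = ECD/F/- → run E
t=9: L0/L1/L2 = CD/F/- → run C
t=10: L0/L1/L2 = CD/F/- → run C
t=11: L0/L1/L2 = CD/F/- → run C
t=12: L0/L1/L2 = D/FC/- → run D
t=13: L0/L1/L2 = D/FC/- → run D
t=14: L0/L1/L2 = D/FC/- → run D
t=15: L0/L1/L2 = -/FCD/- → run F
t=16: L0/L1/L2 = -/CD/- → run C
t=17: L0/L1/L2 = -/CD/- → run C
t=18: L0/L1/L2 = -/CD/- → run C
t=19: L0/L1/L2 = -/D/- → run D
t=20: L0/L1/L2 = -/D/- → run D
t=21: L0/L1/L2 = -/D/- → run D
t=22: (idle)
t=23: (idle)
t=24: (idle)
t=25: (idle)
t=26: (idle)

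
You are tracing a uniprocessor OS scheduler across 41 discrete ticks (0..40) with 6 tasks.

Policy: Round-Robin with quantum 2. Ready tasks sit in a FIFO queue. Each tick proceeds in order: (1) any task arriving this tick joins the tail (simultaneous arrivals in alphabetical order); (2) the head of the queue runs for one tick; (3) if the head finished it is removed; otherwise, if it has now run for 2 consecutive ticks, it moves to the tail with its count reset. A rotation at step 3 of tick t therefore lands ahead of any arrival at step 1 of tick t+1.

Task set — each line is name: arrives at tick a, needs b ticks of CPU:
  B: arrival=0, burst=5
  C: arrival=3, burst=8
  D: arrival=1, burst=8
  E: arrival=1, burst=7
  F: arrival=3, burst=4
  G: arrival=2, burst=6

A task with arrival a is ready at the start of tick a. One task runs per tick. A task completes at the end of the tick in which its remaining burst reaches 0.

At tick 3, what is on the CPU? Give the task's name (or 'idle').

t=0: queue=[B] q_used=0 → run B
t=1: queue=[B,D,E] q_used=1 → run B
t=2: queue=[D,E,B,G] q_used=0 → run D
t=3: queue=[D,E,B,G,C,F] q_used=1 → run D
t=4: queue=[E,B,G,C,F,D] q_used=0 → run E
t=5: queue=[E,B,G,C,F,D] q_used=1 → run E
t=6: queue=[B,G,C,F,D,E] q_used=0 → run B
t=7: queue=[B,G,C,F,D,E] q_used=1 → run B
t=8: queue=[G,C,F,D,E,B] q_used=0 → run G
t=9: queue=[G,C,F,D,E,B] q_used=1 → run G
t=10: queue=[C,F,D,E,B,G] q_used=0 → run C
t=11: queue=[C,F,D,E,B,G] q_used=1 → run C
t=12: queue=[F,D,E,B,G,C] q_used=0 → run F
t=13: queue=[F,D,E,B,G,C] q_used=1 → run F
t=14: queue=[D,E,B,G,C,F] q_used=0 → run D
t=15: queue=[D,E,B,G,C,F] q_used=1 → run D
t=16: queue=[E,B,G,C,F,D] q_used=0 → run E
t=17: queue=[E,B,G,C,F,D] q_used=1 → run E
t=18: queue=[B,G,C,F,D,E] q_used=0 → run B
t=19: queue=[G,C,F,D,E] q_used=0 → run G
t=20: queue=[G,C,F,D,E] q_used=1 → run G
t=21: queue=[C,F,D,E,G] q_used=0 → run C
t=22: queue=[C,F,D,E,G] q_used=1 → run C
t=23: queue=[F,D,E,G,C] q_used=0 → run F
t=24: queue=[F,D,E,G,C] q_used=1 → run F
t=25: queue=[D,E,G,C] q_used=0 → run D
t=26: queue=[D,E,G,C] q_used=1 → run D
t=27: queue=[E,G,C,D] q_used=0 → run E
t=28: queue=[E,G,C,D] q_used=1 → run E
t=29: queue=[G,C,D,E] q_used=0 → run G
t=30: queue=[G,C,D,E] q_used=1 → run G
t=31: queue=[C,D,E] q_used=0 → run C
t=32: queue=[C,D,E] q_used=1 → run C
t=33: queue=[D,E,C] q_used=0 → run D
t=34: queue=[D,E,C] q_used=1 → run D
t=35: queue=[E,C] q_used=0 → run E
t=36: queue=[C] q_used=0 → run C
t=37: queue=[C] q_used=1 → run C
t=38: (idle)
t=39: (idle)
t=40: (idle)

running at tick 3 = D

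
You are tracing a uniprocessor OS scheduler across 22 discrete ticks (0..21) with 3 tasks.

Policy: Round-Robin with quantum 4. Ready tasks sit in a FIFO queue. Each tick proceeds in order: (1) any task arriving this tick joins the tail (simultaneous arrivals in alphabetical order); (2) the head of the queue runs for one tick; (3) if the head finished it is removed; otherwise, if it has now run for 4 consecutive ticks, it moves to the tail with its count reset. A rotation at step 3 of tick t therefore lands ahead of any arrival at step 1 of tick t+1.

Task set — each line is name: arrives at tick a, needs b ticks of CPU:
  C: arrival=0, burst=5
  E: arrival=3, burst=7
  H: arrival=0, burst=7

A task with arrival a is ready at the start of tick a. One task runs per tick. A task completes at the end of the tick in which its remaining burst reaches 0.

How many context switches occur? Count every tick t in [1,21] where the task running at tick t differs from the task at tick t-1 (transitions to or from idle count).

t=0: queue=[C,H] q_used=0 → run C
t=1: queue=[C,H] q_used=1 → run C
t=2: queue=[C,H] q_used=2 → run C
t=3: queue=[C,H,E] q_used=3 → run C
t=4: queue=[H,E,C] q_used=0 → run H
t=5: queue=[H,E,C] q_used=1 → run H
t=6: queue=[H,E,C] q_used=2 → run H
t=7: queue=[H,E,C] q_used=3 → run H
t=8: queue=[E,C,H] q_used=0 → run E
t=9: queue=[E,C,H] q_used=1 → run E
t=10: queue=[E,C,H] q_used=2 → run E
t=11: queue=[E,C,H] q_used=3 → run E
t=12: queue=[C,H,E] q_used=0 → run C
t=13: queue=[H,E] q_used=0 → run H
t=14: queue=[H,E] q_used=1 → run H
t=15: queue=[H,E] q_used=2 → run H
t=16: queue=[E] q_used=0 → run E
t=17: queue=[E] q_used=1 → run E
t=18: queue=[E] q_used=2 → run E
t=19: (idle)
t=20: (idle)
t=21: (idle)

context switches = 6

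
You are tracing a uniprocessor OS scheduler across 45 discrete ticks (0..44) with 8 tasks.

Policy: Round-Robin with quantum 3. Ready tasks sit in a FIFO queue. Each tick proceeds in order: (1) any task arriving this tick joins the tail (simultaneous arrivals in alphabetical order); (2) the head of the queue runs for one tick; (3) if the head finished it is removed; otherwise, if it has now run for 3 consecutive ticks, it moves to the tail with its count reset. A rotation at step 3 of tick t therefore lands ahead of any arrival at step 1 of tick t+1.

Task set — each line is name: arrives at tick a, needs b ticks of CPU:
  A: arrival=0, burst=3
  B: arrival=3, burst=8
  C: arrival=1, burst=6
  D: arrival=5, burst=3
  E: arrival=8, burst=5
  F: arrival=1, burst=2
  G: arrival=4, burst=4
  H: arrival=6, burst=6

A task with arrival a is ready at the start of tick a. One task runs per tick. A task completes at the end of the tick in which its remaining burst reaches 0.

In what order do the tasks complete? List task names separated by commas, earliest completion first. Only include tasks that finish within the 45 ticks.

t=0: queue=[A] q_used=0 → run A
t=1: queue=[A,C,F] q_used=1 → run A
t=2: queue=[A,C,F] q_used=2 → run A
t=3: queue=[C,F,B] q_used=0 → run C
t=4: queue=[C,F,B,G] q_used=1 → run C
t=5: queue=[C,F,B,G,D] q_used=2 → run C
t=6: queue=[F,B,G,D,C,H] q_used=0 → run F
t=7: queue=[F,B,G,D,C,H] q_used=1 → run F
t=8: queue=[B,G,D,C,H,E] q_used=0 → run B
t=9: queue=[B,G,D,C,H,E] q_used=1 → run B
t=10: queue=[B,G,D,C,H,E] q_used=2 → run B
t=11: queue=[G,D,C,H,E,B] q_used=0 → run G
t=12: queue=[G,D,C,H,E,B] q_used=1 → run G
t=13: queue=[G,D,C,H,E,B] q_used=2 → run G
t=14: queue=[D,C,H,E,B,G] q_used=0 → run D
t=15: queue=[D,C,H,E,B,G] q_used=1 → run D
t=16: queue=[D,C,H,E,B,G] q_used=2 → run D
t=17: queue=[C,H,E,B,G] q_used=0 → run C
t=18: queue=[C,H,E,B,G] q_used=1 → run C
t=19: queue=[C,H,E,B,G] q_used=2 → run C
t=20: queue=[H,E,B,G] q_used=0 → run H
t=21: queue=[H,E,B,G] q_used=1 → run H
t=22: queue=[H,E,B,G] q_used=2 → run H
t=23: queue=[E,B,G,H] q_used=0 → run E
t=24: queue=[E,B,G,H] q_used=1 → run E
t=25: queue=[E,B,G,H] q_used=2 → run E
t=26: queue=[B,G,H,E] q_used=0 → run B
t=27: queue=[B,G,H,E] q_used=1 → run B
t=28: queue=[B,G,H,E] q_used=2 → run B
t=29: queue=[G,H,E,B] q_used=0 → run G
t=30: queue=[H,E,B] q_used=0 → run H
t=31: queue=[H,E,B] q_used=1 → run H
t=32: queue=[H,E,B] q_used=2 → run H
t=33: queue=[E,B] q_used=0 → run E
t=34: queue=[E,B] q_used=1 → run E
t=35: queue=[B] q_used=0 → run B
t=36: queue=[B] q_used=1 → run B
t=37: (idle)
t=38: (idle)
t=39: (idle)
t=40: (idle)
t=41: (idle)
t=42: (idle)
t=43: (idle)
t=44: (idle)

completion order = A, F, D, C, G, H, E, B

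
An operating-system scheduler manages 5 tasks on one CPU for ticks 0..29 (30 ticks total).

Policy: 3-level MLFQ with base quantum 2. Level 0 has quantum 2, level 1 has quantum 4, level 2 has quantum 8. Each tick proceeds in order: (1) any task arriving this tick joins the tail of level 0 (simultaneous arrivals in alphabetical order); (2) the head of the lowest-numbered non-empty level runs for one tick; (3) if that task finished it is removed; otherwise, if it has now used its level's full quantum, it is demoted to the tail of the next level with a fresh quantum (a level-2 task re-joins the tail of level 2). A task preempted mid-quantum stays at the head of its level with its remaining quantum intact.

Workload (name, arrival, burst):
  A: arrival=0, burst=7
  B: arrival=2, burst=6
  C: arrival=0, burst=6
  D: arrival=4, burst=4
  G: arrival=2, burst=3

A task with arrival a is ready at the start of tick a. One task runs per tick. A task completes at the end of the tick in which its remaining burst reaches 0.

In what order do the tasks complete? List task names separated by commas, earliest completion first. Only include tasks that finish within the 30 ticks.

t=0: L0/L1/L2 = AC/-/- → run A
t=1: L0/L1/L2 = AC/-/- → run A
t=2: L0/L1/L2 = CBG/A/- → run C
t=3: L0/L1/L2 = CBG/A/- → run C
t=4: L0/L1/L2 = BGD/AC/- → run B
t=5: L0/L1/L2 = BGD/AC/- → run B
t=6: L0/L1/L2 = GD/ACB/- → run G
t=7: L0/L1/L2 = GD/ACB/- → run G
t=8: L0/L1/L2 = D/ACBG/- → run D
t=9: L0/L1/L2 = D/ACBG/- → run D
t=10: L0/L1/L2 = -/ACBGD/- → run A
t=11: L0/L1/L2 = -/ACBGD/- → run A
t=12: L0/L1/L2 = -/ACBGD/- → run A
t=13: L0/L1/L2 = -/ACBGD/- → run A
t=14: L0/L1/L2 = -/CBGD/A → run C
t=15: L0/L1/L2 = -/CBGD/A → run C
t=16: L0/L1/L2 = -/CBGD/A → run C
t=17: L0/L1/L2 = -/CBGD/A → run C
t=18: L0/L1/L2 = -/BGD/A → run B
t=19: L0/L1/L2 = -/BGD/A → run B
t=20: L0/L1/L2 = -/BGD/A → run B
t=21: L0/L1/L2 = -/BGD/A → run B
t=22: L0/L1/L2 = -/GD/A → run G
t=23: L0/L1/L2 = -/D/A → run D
t=24: L0/L1/L2 = -/D/A → run D
t=25: L0/L1/L2 = -/-/A → run A
t=26: (idle)
t=27: (idle)
t=28: (idle)
t=29: (idle)

completion order = C, B, G, D, A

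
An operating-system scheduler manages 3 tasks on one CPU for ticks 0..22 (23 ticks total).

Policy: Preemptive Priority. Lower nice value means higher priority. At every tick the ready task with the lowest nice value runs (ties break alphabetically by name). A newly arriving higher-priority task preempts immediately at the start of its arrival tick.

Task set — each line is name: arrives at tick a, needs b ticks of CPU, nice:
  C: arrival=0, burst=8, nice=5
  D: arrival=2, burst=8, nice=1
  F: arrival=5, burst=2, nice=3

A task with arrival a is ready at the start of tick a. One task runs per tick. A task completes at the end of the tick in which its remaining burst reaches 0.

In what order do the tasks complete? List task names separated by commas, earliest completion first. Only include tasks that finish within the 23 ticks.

t=0: ready={C} → run C
t=1: ready={C} → run C
t=2: ready={C,D} → run D
t=3: ready={C,D} → run D
t=4: ready={C,D} → run D
t=5: ready={C,D,F} → run D
t=6: ready={C,D,F} → run D
t=7: ready={C,D,F} → run D
t=8: ready={C,D,F} → run D
t=9: ready={C,D,F} → run D
t=10: ready={C,F} → run F
t=11: ready={C,F} → run F
t=12: ready={C} → run C
t=13: ready={C} → run C
t=14: ready={C} → run C
t=15: ready={C} → run C
t=16: ready={C} → run C
t=17: ready={C} → run C
t=18: (idle)
t=19: (idle)
t=20: (idle)
t=21: (idle)
t=22: (idle)

completion order = D, F, C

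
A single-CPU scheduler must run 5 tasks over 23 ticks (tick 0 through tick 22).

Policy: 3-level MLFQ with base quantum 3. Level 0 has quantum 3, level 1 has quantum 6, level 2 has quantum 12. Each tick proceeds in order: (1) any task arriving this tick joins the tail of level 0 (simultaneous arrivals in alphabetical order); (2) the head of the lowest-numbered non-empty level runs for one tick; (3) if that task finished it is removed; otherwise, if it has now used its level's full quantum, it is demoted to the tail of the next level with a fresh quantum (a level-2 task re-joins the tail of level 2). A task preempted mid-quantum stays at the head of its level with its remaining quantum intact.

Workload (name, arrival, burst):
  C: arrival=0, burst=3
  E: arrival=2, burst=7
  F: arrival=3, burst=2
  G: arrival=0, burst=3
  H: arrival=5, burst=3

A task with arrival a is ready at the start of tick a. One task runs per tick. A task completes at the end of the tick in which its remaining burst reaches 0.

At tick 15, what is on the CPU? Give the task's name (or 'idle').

running at tick 15 = E

t=0: L0/L1/L2 = CG/-/- → run C
t=1: L0/L1/L2 = CG/-/- → run C
t=2: L0/L1/L2 = CGE/-/- → run C
t=3: L0/L1/L2 = GEF/-/- → run G
t=4: L0/L1/L2 = GEF/-/- → run G
t=5: L0/L1/L2 = GEFH/-/- → run G
t=6: L0/L1/L2 = EFH/-/- → run E
t=7: L0/L1/L2 = EFH/-/- → run E
t=8: L0/L1/L2 = EFH/-/- → run E
t=9: L0/L1/L2 = FH/E/- → run F
t=10: L0/L1/L2 = FH/E/- → run F
t=11: L0/L1/L2 = H/E/- → run H
t=12: L0/L1/L2 = H/E/- → run H
t=13: L0/L1/L2 = H/E/- → run H
t=14: L0/L1/L2 = -/E/- → run E
t=15: L0/L1/L2 = -/E/- → run E
t=16: L0/L1/L2 = -/E/- → run E
t=17: L0/L1/L2 = -/E/- → run E
t=18: (idle)
t=19: (idle)
t=20: (idle)
t=21: (idle)
t=22: (idle)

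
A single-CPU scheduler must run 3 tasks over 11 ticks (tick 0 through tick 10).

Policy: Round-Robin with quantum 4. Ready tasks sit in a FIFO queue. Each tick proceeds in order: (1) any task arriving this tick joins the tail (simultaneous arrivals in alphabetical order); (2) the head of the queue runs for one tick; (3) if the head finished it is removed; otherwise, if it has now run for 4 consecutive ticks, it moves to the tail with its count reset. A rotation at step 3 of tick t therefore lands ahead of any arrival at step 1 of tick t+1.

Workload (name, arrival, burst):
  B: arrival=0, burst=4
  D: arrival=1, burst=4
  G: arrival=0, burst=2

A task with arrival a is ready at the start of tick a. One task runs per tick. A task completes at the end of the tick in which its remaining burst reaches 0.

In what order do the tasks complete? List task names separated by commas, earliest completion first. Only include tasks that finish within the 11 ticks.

t=0: queue=[B,G] q_used=0 → run B
t=1: queue=[B,G,D] q_used=1 → run B
t=2: queue=[B,G,D] q_used=2 → run B
t=3: queue=[B,G,D] q_used=3 → run B
t=4: queue=[G,D] q_used=0 → run G
t=5: queue=[G,D] q_used=1 → run G
t=6: queue=[D] q_used=0 → run D
t=7: queue=[D] q_used=1 → run D
t=8: queue=[D] q_used=2 → run D
t=9: queue=[D] q_used=3 → run D
t=10: (idle)

completion order = B, G, D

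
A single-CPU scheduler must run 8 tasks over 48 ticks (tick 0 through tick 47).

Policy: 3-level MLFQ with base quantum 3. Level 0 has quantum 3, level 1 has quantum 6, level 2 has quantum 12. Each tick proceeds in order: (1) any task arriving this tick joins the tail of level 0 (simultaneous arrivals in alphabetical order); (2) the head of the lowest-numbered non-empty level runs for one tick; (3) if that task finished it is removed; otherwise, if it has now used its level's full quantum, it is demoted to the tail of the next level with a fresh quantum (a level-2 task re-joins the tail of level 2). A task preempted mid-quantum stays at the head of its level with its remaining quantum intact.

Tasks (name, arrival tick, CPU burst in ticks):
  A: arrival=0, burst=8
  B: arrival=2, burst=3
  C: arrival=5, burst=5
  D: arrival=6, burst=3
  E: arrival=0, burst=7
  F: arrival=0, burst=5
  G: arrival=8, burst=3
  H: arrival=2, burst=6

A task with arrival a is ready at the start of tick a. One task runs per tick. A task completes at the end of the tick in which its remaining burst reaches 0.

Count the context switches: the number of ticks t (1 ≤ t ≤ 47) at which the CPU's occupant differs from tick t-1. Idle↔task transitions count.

t=0: L0/L1/L2 = AEF/-/- → run A
t=1: L0/L1/L2 = AEF/-/- → run A
t=2: L0/L1/L2 = AEFBH/-/- → run A
t=3: L0/L1/L2 = EFBH/A/- → run E
t=4: L0/L1/L2 = EFBH/A/- → run E
t=5: L0/L1/L2 = EFBHC/A/- → run E
t=6: L0/L1/L2 = FBHCD/AE/- → run F
t=7: L0/L1/L2 = FBHCD/AE/- → run F
t=8: L0/L1/L2 = FBHCDG/AE/- → run F
t=9: L0/L1/L2 = BHCDG/AEF/- → run B
t=10: L0/L1/L2 = BHCDG/AEF/- → run B
t=11: L0/L1/L2 = BHCDG/AEF/- → run B
t=12: L0/L1/L2 = HCDG/AEF/- → run H
t=13: L0/L1/L2 = HCDG/AEF/- → run H
t=14: L0/L1/L2 = HCDG/AEF/- → run H
t=15: L0/L1/L2 = CDG/AEFH/- → run C
t=16: L0/L1/L2 = CDG/AEFH/- → run C
t=17: L0/L1/L2 = CDG/AEFH/- → run C
t=18: L0/L1/L2 = DG/AEFHC/- → run D
t=19: L0/L1/L2 = DG/AEFHC/- → run D
t=20: L0/L1/L2 = DG/AEFHC/- → run D
t=21: L0/L1/L2 = G/AEFHC/- → run G
t=22: L0/L1/L2 = G/AEFHC/- → run G
t=23: L0/L1/L2 = G/AEFHC/- → run G
t=24: L0/L1/L2 = -/AEFHC/- → run A
t=25: L0/L1/L2 = -/AEFHC/- → run A
t=26: L0/L1/L2 = -/AEFHC/- → run A
t=27: L0/L1/L2 = -/AEFHC/- → run A
t=28: L0/L1/L2 = -/AEFHC/- → run A
t=29: L0/L1/L2 = -/EFHC/- → run E
t=30: L0/L1/L2 = -/EFHC/- → run E
t=31: L0/L1/L2 = -/EFHC/- → run E
t=32: L0/L1/L2 = -/EFHC/- → run E
t=33: L0/L1/L2 = -/FHC/- → run F
t=34: L0/L1/L2 = -/FHC/- → run F
t=35: L0/L1/L2 = -/HC/- → run H
t=36: L0/L1/L2 = -/HC/- → run H
t=37: L0/L1/L2 = -/HC/- → run H
t=38: L0/L1/L2 = -/C/- → run C
t=39: L0/L1/L2 = -/C/- → run C
t=40: (idle)
t=41: (idle)
t=42: (idle)
t=43: (idle)
t=44: (idle)
t=45: (idle)
t=46: (idle)
t=47: (idle)

context switches = 13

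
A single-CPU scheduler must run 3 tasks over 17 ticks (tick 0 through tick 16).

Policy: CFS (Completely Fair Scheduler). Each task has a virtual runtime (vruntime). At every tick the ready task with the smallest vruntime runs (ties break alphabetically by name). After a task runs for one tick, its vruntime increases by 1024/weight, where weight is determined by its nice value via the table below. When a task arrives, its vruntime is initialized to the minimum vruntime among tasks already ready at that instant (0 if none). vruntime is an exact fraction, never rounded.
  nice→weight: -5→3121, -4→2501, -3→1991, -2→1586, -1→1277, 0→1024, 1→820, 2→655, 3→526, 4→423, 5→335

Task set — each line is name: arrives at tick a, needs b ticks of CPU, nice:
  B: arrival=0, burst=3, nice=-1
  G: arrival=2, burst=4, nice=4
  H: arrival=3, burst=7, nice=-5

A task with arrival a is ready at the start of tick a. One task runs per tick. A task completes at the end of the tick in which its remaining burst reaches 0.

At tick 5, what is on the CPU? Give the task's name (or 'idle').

running at tick 5 = H

t=0: vr[B=0] → run B
t=1: vr[B=1024/1277] → run B
t=2: vr[B=2048/1277 G=2048/1277] → run B
t=3: vr[G=2048/1277 H=2048/1277] → run G
t=4: vr[G=2173952/540171 H=2048/1277] → run H
t=5: vr[G=2173952/540171 H=7699456/3985517] → run H
t=6: vr[G=2173952/540171 H=9007104/3985517] → run H
t=7: vr[G=2173952/540171 H=10314752/3985517] → run H
t=8: vr[G=2173952/540171 H=11622400/3985517] → run H
t=9: vr[G=2173952/540171 H=12930048/3985517] → run H
t=10: vr[G=2173952/540171 H=14237696/3985517] → run H
t=11: vr[G=2173952/540171] → run G
t=12: vr[G=3481600/540171] → run G
t=13: vr[G=1596416/180057] → run G
t=14: (idle)
t=15: (idle)
t=16: (idle)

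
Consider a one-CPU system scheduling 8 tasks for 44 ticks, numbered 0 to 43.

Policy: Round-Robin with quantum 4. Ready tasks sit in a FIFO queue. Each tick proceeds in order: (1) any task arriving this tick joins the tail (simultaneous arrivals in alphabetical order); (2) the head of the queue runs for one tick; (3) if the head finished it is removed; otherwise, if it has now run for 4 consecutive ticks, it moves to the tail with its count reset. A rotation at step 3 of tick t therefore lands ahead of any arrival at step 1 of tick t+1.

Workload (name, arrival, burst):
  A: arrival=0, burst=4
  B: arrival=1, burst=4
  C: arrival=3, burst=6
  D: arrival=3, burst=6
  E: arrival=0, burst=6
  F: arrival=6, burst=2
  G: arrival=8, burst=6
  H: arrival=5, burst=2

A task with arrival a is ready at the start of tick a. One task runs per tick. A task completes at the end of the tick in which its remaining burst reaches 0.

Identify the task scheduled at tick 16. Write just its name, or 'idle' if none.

running at tick 16 = D

t=0: queue=[A,E] q_used=0 → run A
t=1: queue=[A,E,B] q_used=1 → run A
t=2: queue=[A,E,B] q_used=2 → run A
t=3: queue=[A,E,B,C,D] q_used=3 → run A
t=4: queue=[E,B,C,D] q_used=0 → run E
t=5: queue=[E,B,C,D,H] q_used=1 → run E
t=6: queue=[E,B,C,D,H,F] q_used=2 → run E
t=7: queue=[E,B,C,D,H,F] q_used=3 → run E
t=8: queue=[B,C,D,H,F,E,G] q_used=0 → run B
t=9: queue=[B,C,D,H,F,E,G] q_used=1 → run B
t=10: queue=[B,C,D,H,F,E,G] q_used=2 → run B
t=11: queue=[B,C,D,H,F,E,G] q_used=3 → run B
t=12: queue=[C,D,H,F,E,G] q_used=0 → run C
t=13: queue=[C,D,H,F,E,G] q_used=1 → run C
t=14: queue=[C,D,H,F,E,G] q_used=2 → run C
t=15: queue=[C,D,H,F,E,G] q_used=3 → run C
t=16: queue=[D,H,F,E,G,C] q_used=0 → run D
t=17: queue=[D,H,F,E,G,C] q_used=1 → run D
t=18: queue=[D,H,F,E,G,C] q_used=2 → run D
t=19: queue=[D,H,F,E,G,C] q_used=3 → run D
t=20: queue=[H,F,E,G,C,D] q_used=0 → run H
t=21: queue=[H,F,E,G,C,D] q_used=1 → run H
t=22: queue=[F,E,G,C,D] q_used=0 → run F
t=23: queue=[F,E,G,C,D] q_used=1 → run F
t=24: queue=[E,G,C,D] q_used=0 → run E
t=25: queue=[E,G,C,D] q_used=1 → run E
t=26: queue=[G,C,D] q_used=0 → run G
t=27: queue=[G,C,D] q_used=1 → run G
t=28: queue=[G,C,D] q_used=2 → run G
t=29: queue=[G,C,D] q_used=3 → run G
t=30: queue=[C,D,G] q_used=0 → run C
t=31: queue=[C,D,G] q_used=1 → run C
t=32: queue=[D,G] q_used=0 → run D
t=33: queue=[D,G] q_used=1 → run D
t=34: queue=[G] q_used=0 → run G
t=35: queue=[G] q_used=1 → run G
t=36: (idle)
t=37: (idle)
t=38: (idle)
t=39: (idle)
t=40: (idle)
t=41: (idle)
t=42: (idle)
t=43: (idle)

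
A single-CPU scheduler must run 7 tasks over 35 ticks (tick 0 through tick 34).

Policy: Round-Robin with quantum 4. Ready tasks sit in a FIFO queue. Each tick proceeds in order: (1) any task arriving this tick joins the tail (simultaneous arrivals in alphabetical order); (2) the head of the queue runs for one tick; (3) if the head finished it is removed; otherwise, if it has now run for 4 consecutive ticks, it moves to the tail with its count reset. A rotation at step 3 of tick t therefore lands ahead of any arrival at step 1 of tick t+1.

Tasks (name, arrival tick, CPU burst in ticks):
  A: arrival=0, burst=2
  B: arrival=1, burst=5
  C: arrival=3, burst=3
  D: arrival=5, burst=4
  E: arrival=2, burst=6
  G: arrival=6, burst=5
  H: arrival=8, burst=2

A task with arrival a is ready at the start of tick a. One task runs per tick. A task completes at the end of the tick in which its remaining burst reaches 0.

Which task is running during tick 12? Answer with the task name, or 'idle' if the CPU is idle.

running at tick 12 = C

t=0: queue=[A] q_used=0 → run A
t=1: queue=[A,B] q_used=1 → run A
t=2: queue=[B,E] q_used=0 → run B
t=3: queue=[B,E,C] q_used=1 → run B
t=4: queue=[B,E,C] q_used=2 → run B
t=5: queue=[B,E,C,D] q_used=3 → run B
t=6: queue=[E,C,D,B,G] q_used=0 → run E
t=7: queue=[E,C,D,B,G] q_used=1 → run E
t=8: queue=[E,C,D,B,G,H] q_used=2 → run E
t=9: queue=[E,C,D,B,G,H] q_used=3 → run E
t=10: queue=[C,D,B,G,H,E] q_used=0 → run C
t=11: queue=[C,D,B,G,H,E] q_used=1 → run C
t=12: queue=[C,D,B,G,H,E] q_used=2 → run C
t=13: queue=[D,B,G,H,E] q_used=0 → run D
t=14: queue=[D,B,G,H,E] q_used=1 → run D
t=15: queue=[D,B,G,H,E] q_used=2 → run D
t=16: queue=[D,B,G,H,E] q_used=3 → run D
t=17: queue=[B,G,H,E] q_used=0 → run B
t=18: queue=[G,H,E] q_used=0 → run G
t=19: queue=[G,H,E] q_used=1 → run G
t=20: queue=[G,H,E] q_used=2 → run G
t=21: queue=[G,H,E] q_used=3 → run G
t=22: queue=[H,E,G] q_used=0 → run H
t=23: queue=[H,E,G] q_used=1 → run H
t=24: queue=[E,G] q_used=0 → run E
t=25: queue=[E,G] q_used=1 → run E
t=26: queue=[G] q_used=0 → run G
t=27: (idle)
t=28: (idle)
t=29: (idle)
t=30: (idle)
t=31: (idle)
t=32: (idle)
t=33: (idle)
t=34: (idle)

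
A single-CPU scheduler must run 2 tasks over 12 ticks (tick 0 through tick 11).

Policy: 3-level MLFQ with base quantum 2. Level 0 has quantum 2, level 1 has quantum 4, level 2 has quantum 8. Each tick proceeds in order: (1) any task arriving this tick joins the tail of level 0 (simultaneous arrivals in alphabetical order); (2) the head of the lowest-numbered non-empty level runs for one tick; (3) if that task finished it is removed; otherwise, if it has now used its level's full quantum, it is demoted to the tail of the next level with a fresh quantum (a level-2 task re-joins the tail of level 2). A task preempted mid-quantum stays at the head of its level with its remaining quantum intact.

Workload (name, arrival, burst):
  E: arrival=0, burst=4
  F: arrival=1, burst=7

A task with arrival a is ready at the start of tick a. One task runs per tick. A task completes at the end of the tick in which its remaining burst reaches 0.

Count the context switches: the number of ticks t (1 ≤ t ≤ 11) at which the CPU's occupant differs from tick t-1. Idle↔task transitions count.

context switches = 4

t=0: L0/L1/L2 = E/-/- → run E
t=1: L0/L1/L2 = EF/-/- → run E
t=2: L0/L1/L2 = F/E/- → run F
t=3: L0/L1/L2 = F/E/- → run F
t=4: L0/L1/L2 = -/EF/- → run E
t=5: L0/L1/L2 = -/EF/- → run E
t=6: L0/L1/L2 = -/F/- → run F
t=7: L0/L1/L2 = -/F/- → run F
t=8: L0/L1/L2 = -/F/- → run F
t=9: L0/L1/L2 = -/F/- → run F
t=10: L0/L1/L2 = -/-/F → run F
t=11: (idle)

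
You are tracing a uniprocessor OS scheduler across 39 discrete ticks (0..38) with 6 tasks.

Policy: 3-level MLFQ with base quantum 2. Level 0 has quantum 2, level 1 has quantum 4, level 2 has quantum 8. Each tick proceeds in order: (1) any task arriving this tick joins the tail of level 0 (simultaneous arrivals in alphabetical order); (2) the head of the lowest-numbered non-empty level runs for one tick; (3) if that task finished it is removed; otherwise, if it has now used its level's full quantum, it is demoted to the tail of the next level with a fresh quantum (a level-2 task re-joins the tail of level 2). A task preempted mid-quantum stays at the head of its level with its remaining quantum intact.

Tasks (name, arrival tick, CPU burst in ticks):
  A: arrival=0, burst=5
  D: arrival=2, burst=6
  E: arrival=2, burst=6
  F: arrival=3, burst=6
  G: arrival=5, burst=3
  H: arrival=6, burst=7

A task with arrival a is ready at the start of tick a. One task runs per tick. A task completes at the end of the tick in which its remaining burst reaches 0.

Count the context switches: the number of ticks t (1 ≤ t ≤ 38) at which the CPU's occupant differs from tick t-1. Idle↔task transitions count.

t=0: L0/L1/L2 = A/-/- → run A
t=1: L0/L1/L2 = A/-/- → run A
t=2: L0/L1/L2 = DE/A/- → run D
t=3: L0/L1/L2 = DEF/A/- → run D
t=4: L0/L1/L2 = EF/AD/- → run E
t=5: L0/L1/L2 = EFG/AD/- → run E
t=6: L0/L1/L2 = FGH/ADE/- → run F
t=7: L0/L1/L2 = FGH/ADE/- → run F
t=8: L0/L1/L2 = GH/ADEF/- → run G
t=9: L0/L1/L2 = GH/ADEF/- → run G
t=10: L0/L1/L2 = H/ADEFG/- → run H
t=11: L0/L1/L2 = H/ADEFG/- → run H
t=12: L0/L1/L2 = -/ADEFGH/- → run A
t=13: L0/L1/L2 = -/ADEFGH/- → run A
t=14: L0/L1/L2 = -/ADEFGH/- → run A
t=15: L0/L1/L2 = -/DEFGH/- → run D
t=16: L0/L1/L2 = -/DEFGH/- → run D
t=17: L0/L1/L2 = -/DEFGH/- → run D
t=18: L0/L1/L2 = -/DEFGH/- → run D
t=19: L0/L1/L2 = -/EFGH/- → run E
t=20: L0/L1/L2 = -/EFGH/- → run E
t=21: L0/L1/L2 = -/EFGH/- → run E
t=22: L0/L1/L2 = -/EFGH/- → run E
t=23: L0/L1/L2 = -/FGH/- → run F
t=24: L0/L1/L2 = -/FGH/- → run F
t=25: L0/L1/L2 = -/FGH/- → run F
t=26: L0/L1/L2 = -/FGH/- → run F
t=27: L0/L1/L2 = -/GH/- → run G
t=28: L0/L1/L2 = -/H/- → run H
t=29: L0/L1/L2 = -/H/- → run H
t=30: L0/L1/L2 = -/H/- → run H
t=31: L0/L1/L2 = -/H/- → run H
t=32: L0/L1/L2 = -/-/H → run H
t=33: (idle)
t=34: (idle)
t=35: (idle)
t=36: (idle)
t=37: (idle)
t=38: (idle)

context switches = 12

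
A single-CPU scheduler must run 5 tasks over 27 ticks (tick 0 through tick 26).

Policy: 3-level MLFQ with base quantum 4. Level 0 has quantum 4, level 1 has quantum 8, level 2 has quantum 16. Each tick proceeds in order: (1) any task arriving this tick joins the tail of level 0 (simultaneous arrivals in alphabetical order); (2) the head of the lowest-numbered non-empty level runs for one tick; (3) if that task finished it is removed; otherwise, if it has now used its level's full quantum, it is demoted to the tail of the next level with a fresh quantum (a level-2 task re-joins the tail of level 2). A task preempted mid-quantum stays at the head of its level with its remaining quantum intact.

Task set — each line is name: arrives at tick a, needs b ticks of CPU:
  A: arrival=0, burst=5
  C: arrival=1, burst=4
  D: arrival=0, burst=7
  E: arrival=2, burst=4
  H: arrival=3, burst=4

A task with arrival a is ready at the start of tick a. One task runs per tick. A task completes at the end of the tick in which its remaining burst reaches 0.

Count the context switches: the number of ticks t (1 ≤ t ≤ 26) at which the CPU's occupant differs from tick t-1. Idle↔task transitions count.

t=0: L0/L1/L2 = AD/-/- → run A
t=1: L0/L1/L2 = ADC/-/- → run A
t=2: L0/L1/L2 = ADCE/-/- → run A
t=3: L0/L1/L2 = ADCEH/-/- → run A
t=4: L0/L1/L2 = DCEH/A/- → run D
t=5: L0/L1/L2 = DCEH/A/- → run D
t=6: L0/L1/L2 = DCEH/A/- → run D
t=7: L0/L1/L2 = DCEH/A/- → run D
t=8: L0/L1/L2 = CEH/AD/- → run C
t=9: L0/L1/L2 = CEH/AD/- → run C
t=10: L0/L1/L2 = CEH/AD/- → run C
t=11: L0/L1/L2 = CEH/AD/- → run C
t=12: L0/L1/L2 = EH/AD/- → run E
t=13: L0/L1/L2 = EH/AD/- → run E
t=14: L0/L1/L2 = EH/AD/- → run E
t=15: L0/L1/L2 = EH/AD/- → run E
t=16: L0/L1/L2 = H/AD/- → run H
t=17: L0/L1/L2 = H/AD/- → run H
t=18: L0/L1/L2 = H/AD/- → run H
t=19: L0/L1/L2 = H/AD/- → run H
t=20: L0/L1/L2 = -/AD/- → run A
t=21: L0/L1/L2 = -/D/- → run D
t=22: L0/L1/L2 = -/D/- → run D
t=23: L0/L1/L2 = -/D/- → run D
t=24: (idle)
t=25: (idle)
t=26: (idle)

context switches = 7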